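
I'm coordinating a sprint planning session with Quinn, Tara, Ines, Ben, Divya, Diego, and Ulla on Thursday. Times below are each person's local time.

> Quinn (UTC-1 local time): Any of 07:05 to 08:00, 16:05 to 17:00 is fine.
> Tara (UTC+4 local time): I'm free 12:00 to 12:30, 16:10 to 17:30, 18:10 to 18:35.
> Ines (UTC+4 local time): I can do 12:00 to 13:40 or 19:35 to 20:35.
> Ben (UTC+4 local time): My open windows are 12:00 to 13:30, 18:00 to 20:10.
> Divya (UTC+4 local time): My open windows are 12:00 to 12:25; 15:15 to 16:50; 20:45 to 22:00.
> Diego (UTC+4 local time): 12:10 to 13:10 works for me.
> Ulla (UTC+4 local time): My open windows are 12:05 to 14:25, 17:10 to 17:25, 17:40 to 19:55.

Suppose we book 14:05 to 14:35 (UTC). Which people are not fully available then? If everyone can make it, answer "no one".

Quinn in UTC: 08:05-09:00, 17:05-18:00 (add 1h to convert from UTC-1).
Tara in UTC: 08:00-08:30, 12:10-13:30, 14:10-14:35 (subtract 4h to convert from UTC+4).
Ines in UTC: 08:00-09:40, 15:35-16:35 (subtract 4h to convert from UTC+4).
Ben in UTC: 08:00-09:30, 14:00-16:10 (subtract 4h to convert from UTC+4).
Divya in UTC: 08:00-08:25, 11:15-12:50, 16:45-18:00 (subtract 4h to convert from UTC+4).
Diego in UTC: 08:10-09:10 (subtract 4h to convert from UTC+4).
Ulla in UTC: 08:05-10:25, 13:10-13:25, 13:40-15:55 (subtract 4h to convert from UTC+4).
Quinn: not fully free for 14:05-14:35. Tara: not fully free for 14:05-14:35. Ines: not fully free for 14:05-14:35. Ben: free for 14:05-14:35. Divya: not fully free for 14:05-14:35. Diego: not fully free for 14:05-14:35. Ulla: free for 14:05-14:35.

Diego, Divya, Ines, Quinn, Tara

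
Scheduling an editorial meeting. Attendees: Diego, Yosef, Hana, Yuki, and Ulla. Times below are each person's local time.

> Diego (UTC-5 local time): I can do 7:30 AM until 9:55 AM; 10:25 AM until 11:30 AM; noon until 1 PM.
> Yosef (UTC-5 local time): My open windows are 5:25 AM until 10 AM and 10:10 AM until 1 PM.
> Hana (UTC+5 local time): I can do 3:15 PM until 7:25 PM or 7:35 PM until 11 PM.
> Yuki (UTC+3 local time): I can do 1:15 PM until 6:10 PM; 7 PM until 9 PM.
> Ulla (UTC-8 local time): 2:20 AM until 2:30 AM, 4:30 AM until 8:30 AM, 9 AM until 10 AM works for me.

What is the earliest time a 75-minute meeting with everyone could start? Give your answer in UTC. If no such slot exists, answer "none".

Diego in UTC: 12:30-14:55, 15:25-16:30, 17:00-18:00 (add 5h to convert from UTC-5).
Yosef in UTC: 10:25-15:00, 15:10-18:00 (add 5h to convert from UTC-5).
Hana in UTC: 10:15-14:25, 14:35-18:00 (subtract 5h to convert from UTC+5).
Yuki in UTC: 10:15-15:10, 16:00-18:00 (subtract 3h to convert from UTC+3).
Ulla in UTC: 10:20-10:30, 12:30-16:30, 17:00-18:00 (add 8h to convert from UTC-8).
Diego ∩ Yosef: 12:30-14:55, 15:25-16:30, 17:00-18:00.
Diego ∩ Yosef ∩ Hana: 12:30-14:25, 14:35-14:55, 15:25-16:30, 17:00-18:00.
Diego ∩ Yosef ∩ Hana ∩ Yuki: 12:30-14:25, 14:35-14:55, 16:00-16:30, 17:00-18:00.
Diego ∩ Yosef ∩ Hana ∩ Yuki ∩ Ulla: 12:30-14:25, 14:35-14:55, 16:00-16:30, 17:00-18:00.
The first common window of at least 75 minutes is 12:30-14:25, so the earliest start is 12:30.

12:30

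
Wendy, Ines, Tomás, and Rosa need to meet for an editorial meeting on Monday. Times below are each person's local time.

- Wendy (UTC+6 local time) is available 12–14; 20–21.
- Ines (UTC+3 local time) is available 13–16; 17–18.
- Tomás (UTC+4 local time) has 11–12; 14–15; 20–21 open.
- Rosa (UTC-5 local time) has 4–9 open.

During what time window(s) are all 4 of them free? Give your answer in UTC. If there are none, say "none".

Wendy in UTC: 06:00-08:00, 14:00-15:00 (subtract 6h to convert from UTC+6).
Ines in UTC: 10:00-13:00, 14:00-15:00 (subtract 3h to convert from UTC+3).
Tomás in UTC: 07:00-08:00, 10:00-11:00, 16:00-17:00 (subtract 4h to convert from UTC+4).
Rosa in UTC: 09:00-14:00 (add 5h to convert from UTC-5).
Wendy ∩ Ines: 14:00-15:00.
Wendy ∩ Ines ∩ Tomás: ∅.
Wendy ∩ Ines ∩ Tomás ∩ Rosa: ∅.
There is no time when everyone is free.

none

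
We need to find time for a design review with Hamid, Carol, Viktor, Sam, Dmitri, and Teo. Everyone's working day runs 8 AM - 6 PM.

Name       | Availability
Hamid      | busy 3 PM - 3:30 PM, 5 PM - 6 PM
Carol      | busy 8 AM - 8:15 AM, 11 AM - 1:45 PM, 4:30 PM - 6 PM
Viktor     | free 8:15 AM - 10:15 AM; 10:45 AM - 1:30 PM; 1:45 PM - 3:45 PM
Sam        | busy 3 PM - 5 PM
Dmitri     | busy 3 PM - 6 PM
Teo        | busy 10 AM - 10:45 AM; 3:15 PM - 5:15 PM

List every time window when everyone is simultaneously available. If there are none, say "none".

08:15-10:00, 10:45-11:00, 13:45-15:00

Hamid free: 08:00-15:00, 15:30-17:00 (invert busy blocks within the working day).
Carol free: 08:15-11:00, 13:45-16:30 (invert busy blocks within the working day).
Viktor free: 08:15-10:15, 10:45-13:30, 13:45-15:45.
Sam free: 08:00-15:00, 17:00-18:00 (invert busy blocks within the working day).
Dmitri free: 08:00-15:00 (invert busy blocks within the working day).
Teo free: 08:00-10:00, 10:45-15:15, 17:15-18:00 (invert busy blocks within the working day).
Hamid ∩ Carol: 08:15-11:00, 13:45-15:00, 15:30-16:30.
Hamid ∩ Carol ∩ Viktor: 08:15-10:15, 10:45-11:00, 13:45-15:00, 15:30-15:45.
Hamid ∩ Carol ∩ Viktor ∩ Sam: 08:15-10:15, 10:45-11:00, 13:45-15:00.
Hamid ∩ Carol ∩ Viktor ∩ Sam ∩ Dmitri: 08:15-10:15, 10:45-11:00, 13:45-15:00.
Hamid ∩ Carol ∩ Viktor ∩ Sam ∩ Dmitri ∩ Teo: 08:15-10:00, 10:45-11:00, 13:45-15:00.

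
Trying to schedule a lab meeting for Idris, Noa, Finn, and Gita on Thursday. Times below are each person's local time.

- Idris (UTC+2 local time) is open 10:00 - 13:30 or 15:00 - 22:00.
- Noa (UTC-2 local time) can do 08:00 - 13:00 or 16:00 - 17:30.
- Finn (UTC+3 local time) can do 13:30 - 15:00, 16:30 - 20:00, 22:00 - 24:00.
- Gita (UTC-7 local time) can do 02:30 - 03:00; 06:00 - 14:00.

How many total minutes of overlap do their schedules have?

Idris in UTC: 08:00-11:30, 13:00-20:00 (subtract 2h to convert from UTC+2).
Noa in UTC: 10:00-15:00, 18:00-19:30 (add 2h to convert from UTC-2).
Finn in UTC: 10:30-12:00, 13:30-17:00, 19:00-21:00 (subtract 3h to convert from UTC+3).
Gita in UTC: 09:30-10:00, 13:00-21:00 (add 7h to convert from UTC-7).
Idris ∩ Noa: 10:00-11:30, 13:00-15:00, 18:00-19:30.
Idris ∩ Noa ∩ Finn: 10:30-11:30, 13:30-15:00, 19:00-19:30.
Idris ∩ Noa ∩ Finn ∩ Gita: 13:30-15:00, 19:00-19:30.
Summing the common windows: 90 + 30 = 120 minutes.

120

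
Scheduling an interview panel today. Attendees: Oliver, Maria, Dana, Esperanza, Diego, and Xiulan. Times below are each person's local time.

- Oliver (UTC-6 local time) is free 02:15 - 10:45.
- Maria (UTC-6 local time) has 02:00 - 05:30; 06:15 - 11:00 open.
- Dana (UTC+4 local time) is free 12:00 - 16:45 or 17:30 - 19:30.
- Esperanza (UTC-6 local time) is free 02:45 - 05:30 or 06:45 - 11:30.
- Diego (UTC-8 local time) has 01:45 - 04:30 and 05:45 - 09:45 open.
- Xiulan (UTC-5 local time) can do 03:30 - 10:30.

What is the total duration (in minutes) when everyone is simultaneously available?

Oliver in UTC: 08:15-16:45 (add 6h to convert from UTC-6).
Maria in UTC: 08:00-11:30, 12:15-17:00 (add 6h to convert from UTC-6).
Dana in UTC: 08:00-12:45, 13:30-15:30 (subtract 4h to convert from UTC+4).
Esperanza in UTC: 08:45-11:30, 12:45-17:30 (add 6h to convert from UTC-6).
Diego in UTC: 09:45-12:30, 13:45-17:45 (add 8h to convert from UTC-8).
Xiulan in UTC: 08:30-15:30 (add 5h to convert from UTC-5).
Oliver ∩ Maria: 08:15-11:30, 12:15-16:45.
Oliver ∩ Maria ∩ Dana: 08:15-11:30, 12:15-12:45, 13:30-15:30.
Oliver ∩ Maria ∩ Dana ∩ Esperanza: 08:45-11:30, 13:30-15:30.
Oliver ∩ Maria ∩ Dana ∩ Esperanza ∩ Diego: 09:45-11:30, 13:45-15:30.
Oliver ∩ Maria ∩ Dana ∩ Esperanza ∩ Diego ∩ Xiulan: 09:45-11:30, 13:45-15:30.
Summing the common windows: 105 + 105 = 210 minutes.

210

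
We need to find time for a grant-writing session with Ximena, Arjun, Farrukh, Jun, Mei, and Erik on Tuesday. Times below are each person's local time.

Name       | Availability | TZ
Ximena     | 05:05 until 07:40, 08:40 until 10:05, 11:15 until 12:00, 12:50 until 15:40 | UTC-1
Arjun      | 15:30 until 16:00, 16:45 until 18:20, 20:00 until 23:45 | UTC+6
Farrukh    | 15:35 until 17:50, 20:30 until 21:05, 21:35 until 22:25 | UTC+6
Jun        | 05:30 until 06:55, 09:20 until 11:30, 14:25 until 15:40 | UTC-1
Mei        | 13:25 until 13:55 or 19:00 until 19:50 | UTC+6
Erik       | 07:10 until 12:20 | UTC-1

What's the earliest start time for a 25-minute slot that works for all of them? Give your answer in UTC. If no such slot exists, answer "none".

none

Ximena in UTC: 06:05-08:40, 09:40-11:05, 12:15-13:00, 13:50-16:40 (add 1h to convert from UTC-1).
Arjun in UTC: 09:30-10:00, 10:45-12:20, 14:00-17:45 (subtract 6h to convert from UTC+6).
Farrukh in UTC: 09:35-11:50, 14:30-15:05, 15:35-16:25 (subtract 6h to convert from UTC+6).
Jun in UTC: 06:30-07:55, 10:20-12:30, 15:25-16:40 (add 1h to convert from UTC-1).
Mei in UTC: 07:25-07:55, 13:00-13:50 (subtract 6h to convert from UTC+6).
Erik in UTC: 08:10-13:20 (add 1h to convert from UTC-1).
Ximena ∩ Arjun: 09:40-10:00, 10:45-11:05, 12:15-12:20, 14:00-16:40.
Ximena ∩ Arjun ∩ Farrukh: 09:40-10:00, 10:45-11:05, 14:30-15:05, 15:35-16:25.
Ximena ∩ Arjun ∩ Farrukh ∩ Jun: 10:45-11:05, 15:35-16:25.
Ximena ∩ Arjun ∩ Farrukh ∩ Jun ∩ Mei: ∅.
Ximena ∩ Arjun ∩ Farrukh ∩ Jun ∩ Mei ∩ Erik: ∅.
There is no time when everyone is free.
No common window is at least 25 minutes long.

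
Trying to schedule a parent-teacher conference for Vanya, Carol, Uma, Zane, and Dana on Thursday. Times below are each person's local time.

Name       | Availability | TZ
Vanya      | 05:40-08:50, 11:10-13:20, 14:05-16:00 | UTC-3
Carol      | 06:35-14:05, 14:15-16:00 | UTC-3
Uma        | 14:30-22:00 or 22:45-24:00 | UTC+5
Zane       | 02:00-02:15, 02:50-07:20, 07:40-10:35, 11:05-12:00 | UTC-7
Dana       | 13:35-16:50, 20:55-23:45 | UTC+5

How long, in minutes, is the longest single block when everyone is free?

120

Vanya in UTC: 08:40-11:50, 14:10-16:20, 17:05-19:00 (add 3h to convert from UTC-3).
Carol in UTC: 09:35-17:05, 17:15-19:00 (add 3h to convert from UTC-3).
Uma in UTC: 09:30-17:00, 17:45-19:00 (subtract 5h to convert from UTC+5).
Zane in UTC: 09:00-09:15, 09:50-14:20, 14:40-17:35, 18:05-19:00 (add 7h to convert from UTC-7).
Dana in UTC: 08:35-11:50, 15:55-18:45 (subtract 5h to convert from UTC+5).
Vanya ∩ Carol: 09:35-11:50, 14:10-16:20, 17:15-19:00.
Vanya ∩ Carol ∩ Uma: 09:35-11:50, 14:10-16:20, 17:45-19:00.
Vanya ∩ Carol ∩ Uma ∩ Zane: 09:50-11:50, 14:10-14:20, 14:40-16:20, 18:05-19:00.
Vanya ∩ Carol ∩ Uma ∩ Zane ∩ Dana: 09:50-11:50, 15:55-16:20, 18:05-18:45.
The longest is 09:50-11:50 at 120 minutes.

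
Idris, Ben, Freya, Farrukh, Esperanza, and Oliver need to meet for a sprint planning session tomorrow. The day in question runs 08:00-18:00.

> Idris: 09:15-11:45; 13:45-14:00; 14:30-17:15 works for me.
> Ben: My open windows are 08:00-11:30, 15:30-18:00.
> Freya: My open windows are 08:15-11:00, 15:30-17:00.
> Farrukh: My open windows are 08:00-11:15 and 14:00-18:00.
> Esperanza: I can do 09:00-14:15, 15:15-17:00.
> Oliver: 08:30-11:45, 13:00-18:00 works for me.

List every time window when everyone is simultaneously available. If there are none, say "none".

09:15-11:00, 15:30-17:00

Idris ∩ Ben: 09:15-11:30, 15:30-17:15.
Idris ∩ Ben ∩ Freya: 09:15-11:00, 15:30-17:00.
Idris ∩ Ben ∩ Freya ∩ Farrukh: 09:15-11:00, 15:30-17:00.
Idris ∩ Ben ∩ Freya ∩ Farrukh ∩ Esperanza: 09:15-11:00, 15:30-17:00.
Idris ∩ Ben ∩ Freya ∩ Farrukh ∩ Esperanza ∩ Oliver: 09:15-11:00, 15:30-17:00.
Those are the intersection windows.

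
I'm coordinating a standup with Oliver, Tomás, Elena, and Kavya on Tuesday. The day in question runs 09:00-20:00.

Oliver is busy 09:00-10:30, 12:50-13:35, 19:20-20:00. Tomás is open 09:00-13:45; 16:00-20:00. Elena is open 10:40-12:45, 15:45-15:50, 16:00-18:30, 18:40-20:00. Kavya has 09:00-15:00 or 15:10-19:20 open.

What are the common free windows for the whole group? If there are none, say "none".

10:40-12:45, 16:00-18:30, 18:40-19:20

Oliver free: 10:30-12:50, 13:35-19:20 (invert busy blocks within the working day).
Tomás free: 09:00-13:45, 16:00-20:00.
Elena free: 10:40-12:45, 15:45-15:50, 16:00-18:30, 18:40-20:00.
Kavya free: 09:00-15:00, 15:10-19:20.
Oliver ∩ Tomás: 10:30-12:50, 13:35-13:45, 16:00-19:20.
Oliver ∩ Tomás ∩ Elena: 10:40-12:45, 16:00-18:30, 18:40-19:20.
Oliver ∩ Tomás ∩ Elena ∩ Kavya: 10:40-12:45, 16:00-18:30, 18:40-19:20.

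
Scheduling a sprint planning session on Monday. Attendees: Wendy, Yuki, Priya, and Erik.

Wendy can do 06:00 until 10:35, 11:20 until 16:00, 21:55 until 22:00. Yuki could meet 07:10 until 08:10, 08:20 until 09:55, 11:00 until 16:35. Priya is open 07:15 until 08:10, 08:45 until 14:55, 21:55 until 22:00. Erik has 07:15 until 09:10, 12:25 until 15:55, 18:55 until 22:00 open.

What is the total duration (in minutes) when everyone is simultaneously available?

230

Wendy ∩ Yuki: 07:10-08:10, 08:20-09:55, 11:20-16:00.
Wendy ∩ Yuki ∩ Priya: 07:15-08:10, 08:45-09:55, 11:20-14:55.
Wendy ∩ Yuki ∩ Priya ∩ Erik: 07:15-08:10, 08:45-09:10, 12:25-14:55.
Summing the common windows: 55 + 25 + 150 = 230 minutes.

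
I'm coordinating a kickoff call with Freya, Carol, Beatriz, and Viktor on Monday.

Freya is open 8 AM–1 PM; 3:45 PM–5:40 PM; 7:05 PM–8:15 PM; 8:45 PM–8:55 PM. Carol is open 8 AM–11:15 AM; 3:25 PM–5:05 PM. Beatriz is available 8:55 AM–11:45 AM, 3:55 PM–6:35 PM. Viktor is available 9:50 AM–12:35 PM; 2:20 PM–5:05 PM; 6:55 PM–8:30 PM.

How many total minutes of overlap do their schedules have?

Freya ∩ Carol: 08:00-11:15, 15:45-17:05.
Freya ∩ Carol ∩ Beatriz: 08:55-11:15, 15:55-17:05.
Freya ∩ Carol ∩ Beatriz ∩ Viktor: 09:50-11:15, 15:55-17:05.
Summing the common windows: 85 + 70 = 155 minutes.

155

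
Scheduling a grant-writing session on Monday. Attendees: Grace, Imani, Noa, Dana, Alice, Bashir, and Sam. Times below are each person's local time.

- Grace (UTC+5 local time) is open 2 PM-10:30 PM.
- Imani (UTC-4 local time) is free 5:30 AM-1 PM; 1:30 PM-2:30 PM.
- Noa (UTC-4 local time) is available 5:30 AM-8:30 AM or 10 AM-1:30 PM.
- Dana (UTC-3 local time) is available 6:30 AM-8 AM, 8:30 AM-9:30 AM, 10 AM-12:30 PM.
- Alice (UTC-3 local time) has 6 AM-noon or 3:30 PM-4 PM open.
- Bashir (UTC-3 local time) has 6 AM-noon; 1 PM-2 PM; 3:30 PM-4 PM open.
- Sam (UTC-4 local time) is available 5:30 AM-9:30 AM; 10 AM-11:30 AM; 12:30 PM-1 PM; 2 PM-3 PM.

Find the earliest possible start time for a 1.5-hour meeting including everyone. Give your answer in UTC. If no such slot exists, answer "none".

Grace in UTC: 09:00-17:30 (subtract 5h to convert from UTC+5).
Imani in UTC: 09:30-17:00, 17:30-18:30 (add 4h to convert from UTC-4).
Noa in UTC: 09:30-12:30, 14:00-17:30 (add 4h to convert from UTC-4).
Dana in UTC: 09:30-11:00, 11:30-12:30, 13:00-15:30 (add 3h to convert from UTC-3).
Alice in UTC: 09:00-15:00, 18:30-19:00 (add 3h to convert from UTC-3).
Bashir in UTC: 09:00-15:00, 16:00-17:00, 18:30-19:00 (add 3h to convert from UTC-3).
Sam in UTC: 09:30-13:30, 14:00-15:30, 16:30-17:00, 18:00-19:00 (add 4h to convert from UTC-4).
Grace ∩ Imani: 09:30-17:00.
Grace ∩ Imani ∩ Noa: 09:30-12:30, 14:00-17:00.
Grace ∩ Imani ∩ Noa ∩ Dana: 09:30-11:00, 11:30-12:30, 14:00-15:30.
Grace ∩ Imani ∩ Noa ∩ Dana ∩ Alice: 09:30-11:00, 11:30-12:30, 14:00-15:00.
Grace ∩ Imani ∩ Noa ∩ Dana ∩ Alice ∩ Bashir: 09:30-11:00, 11:30-12:30, 14:00-15:00.
Grace ∩ Imani ∩ Noa ∩ Dana ∩ Alice ∩ Bashir ∩ Sam: 09:30-11:00, 11:30-12:30, 14:00-15:00.
The first common window of at least 90 minutes is 09:30-11:00, so the earliest start is 09:30.

09:30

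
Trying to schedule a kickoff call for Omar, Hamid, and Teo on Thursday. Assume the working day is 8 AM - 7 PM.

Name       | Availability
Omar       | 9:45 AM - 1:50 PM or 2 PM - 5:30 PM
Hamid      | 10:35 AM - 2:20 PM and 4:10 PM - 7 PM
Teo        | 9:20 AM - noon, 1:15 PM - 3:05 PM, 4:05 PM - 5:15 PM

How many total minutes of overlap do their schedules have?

205

Omar ∩ Hamid: 10:35-13:50, 14:00-14:20, 16:10-17:30.
Omar ∩ Hamid ∩ Teo: 10:35-12:00, 13:15-13:50, 14:00-14:20, 16:10-17:15.
Those are the intersection windows.
Summing the common windows: 85 + 35 + 20 + 65 = 205 minutes.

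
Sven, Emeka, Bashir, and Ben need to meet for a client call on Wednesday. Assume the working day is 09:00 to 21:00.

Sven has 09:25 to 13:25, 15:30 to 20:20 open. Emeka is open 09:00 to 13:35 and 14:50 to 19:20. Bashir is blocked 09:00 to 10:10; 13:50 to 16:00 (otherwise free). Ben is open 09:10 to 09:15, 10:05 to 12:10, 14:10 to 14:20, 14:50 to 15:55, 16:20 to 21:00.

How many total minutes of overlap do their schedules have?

300

Sven free: 09:25-13:25, 15:30-20:20.
Emeka free: 09:00-13:35, 14:50-19:20.
Bashir free: 10:10-13:50, 16:00-21:00 (invert busy blocks within the working day).
Ben free: 09:10-09:15, 10:05-12:10, 14:10-14:20, 14:50-15:55, 16:20-21:00.
Sven ∩ Emeka: 09:25-13:25, 15:30-19:20.
Sven ∩ Emeka ∩ Bashir: 10:10-13:25, 16:00-19:20.
Sven ∩ Emeka ∩ Bashir ∩ Ben: 10:10-12:10, 16:20-19:20.
Those are the intersection windows.
Summing the common windows: 120 + 180 = 300 minutes.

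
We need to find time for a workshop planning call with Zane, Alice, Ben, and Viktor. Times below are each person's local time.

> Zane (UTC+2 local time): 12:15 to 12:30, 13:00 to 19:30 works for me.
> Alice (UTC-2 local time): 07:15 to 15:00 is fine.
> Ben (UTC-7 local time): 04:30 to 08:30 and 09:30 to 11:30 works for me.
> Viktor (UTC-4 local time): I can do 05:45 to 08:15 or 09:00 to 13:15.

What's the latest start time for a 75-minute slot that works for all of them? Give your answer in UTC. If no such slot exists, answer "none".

14:15

Zane in UTC: 10:15-10:30, 11:00-17:30 (subtract 2h to convert from UTC+2).
Alice in UTC: 09:15-17:00 (add 2h to convert from UTC-2).
Ben in UTC: 11:30-15:30, 16:30-18:30 (add 7h to convert from UTC-7).
Viktor in UTC: 09:45-12:15, 13:00-17:15 (add 4h to convert from UTC-4).
Zane ∩ Alice: 10:15-10:30, 11:00-17:00.
Zane ∩ Alice ∩ Ben: 11:30-15:30, 16:30-17:00.
Zane ∩ Alice ∩ Ben ∩ Viktor: 11:30-12:15, 13:00-15:30, 16:30-17:00.
The last common window of at least 75 minutes is 13:00-15:30; a 75-minute meeting can start as late as 14:15 and still end by 15:30.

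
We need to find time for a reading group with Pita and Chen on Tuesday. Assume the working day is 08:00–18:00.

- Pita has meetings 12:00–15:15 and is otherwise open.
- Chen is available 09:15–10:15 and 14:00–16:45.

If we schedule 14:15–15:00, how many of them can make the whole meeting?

Pita free: 08:00-12:00, 15:15-18:00 (invert busy blocks within the working day).
Chen free: 09:15-10:15, 14:00-16:45.
Chen can make the full 14:15-15:00 slot — that's 1.

1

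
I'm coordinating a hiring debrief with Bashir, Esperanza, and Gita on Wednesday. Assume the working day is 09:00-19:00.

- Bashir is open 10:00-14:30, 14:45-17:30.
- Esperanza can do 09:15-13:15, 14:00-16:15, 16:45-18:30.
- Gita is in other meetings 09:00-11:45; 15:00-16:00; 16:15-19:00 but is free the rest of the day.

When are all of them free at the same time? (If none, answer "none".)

Bashir free: 10:00-14:30, 14:45-17:30.
Esperanza free: 09:15-13:15, 14:00-16:15, 16:45-18:30.
Gita free: 11:45-15:00, 16:00-16:15 (invert busy blocks within the working day).
Bashir ∩ Esperanza: 10:00-13:15, 14:00-14:30, 14:45-16:15, 16:45-17:30.
Bashir ∩ Esperanza ∩ Gita: 11:45-13:15, 14:00-14:30, 14:45-15:00, 16:00-16:15.
So the common availability across everyone is 11:45-13:15, 14:00-14:30, 14:45-15:00, 16:00-16:15.

11:45-13:15, 14:00-14:30, 14:45-15:00, 16:00-16:15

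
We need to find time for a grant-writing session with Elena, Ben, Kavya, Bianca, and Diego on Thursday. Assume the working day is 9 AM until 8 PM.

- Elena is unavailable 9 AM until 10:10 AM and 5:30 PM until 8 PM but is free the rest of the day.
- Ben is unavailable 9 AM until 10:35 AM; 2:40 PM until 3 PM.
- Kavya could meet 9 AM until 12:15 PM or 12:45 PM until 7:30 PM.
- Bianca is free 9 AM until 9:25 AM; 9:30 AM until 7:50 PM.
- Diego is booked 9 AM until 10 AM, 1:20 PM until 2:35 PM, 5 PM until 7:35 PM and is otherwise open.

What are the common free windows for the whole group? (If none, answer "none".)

10:35-12:15, 12:45-13:20, 14:35-14:40, 15:00-17:00

Elena free: 10:10-17:30 (invert busy blocks within the working day).
Ben free: 10:35-14:40, 15:00-20:00 (invert busy blocks within the working day).
Kavya free: 09:00-12:15, 12:45-19:30.
Bianca free: 09:00-09:25, 09:30-19:50.
Diego free: 10:00-13:20, 14:35-17:00, 19:35-20:00 (invert busy blocks within the working day).
Elena ∩ Ben: 10:35-14:40, 15:00-17:30.
Elena ∩ Ben ∩ Kavya: 10:35-12:15, 12:45-14:40, 15:00-17:30.
Elena ∩ Ben ∩ Kavya ∩ Bianca: 10:35-12:15, 12:45-14:40, 15:00-17:30.
Elena ∩ Ben ∩ Kavya ∩ Bianca ∩ Diego: 10:35-12:15, 12:45-13:20, 14:35-14:40, 15:00-17:00.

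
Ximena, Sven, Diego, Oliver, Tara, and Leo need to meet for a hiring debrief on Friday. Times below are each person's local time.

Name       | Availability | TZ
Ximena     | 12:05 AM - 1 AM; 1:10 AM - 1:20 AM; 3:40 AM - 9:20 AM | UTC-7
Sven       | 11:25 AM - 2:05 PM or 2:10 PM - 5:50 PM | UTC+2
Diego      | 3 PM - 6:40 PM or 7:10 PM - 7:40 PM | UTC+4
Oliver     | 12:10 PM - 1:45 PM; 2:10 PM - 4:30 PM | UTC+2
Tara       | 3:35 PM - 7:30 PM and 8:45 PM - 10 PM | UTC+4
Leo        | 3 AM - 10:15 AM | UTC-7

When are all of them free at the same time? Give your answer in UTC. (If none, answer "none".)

Ximena in UTC: 07:05-08:00, 08:10-08:20, 10:40-16:20 (add 7h to convert from UTC-7).
Sven in UTC: 09:25-12:05, 12:10-15:50 (subtract 2h to convert from UTC+2).
Diego in UTC: 11:00-14:40, 15:10-15:40 (subtract 4h to convert from UTC+4).
Oliver in UTC: 10:10-11:45, 12:10-14:30 (subtract 2h to convert from UTC+2).
Tara in UTC: 11:35-15:30, 16:45-18:00 (subtract 4h to convert from UTC+4).
Leo in UTC: 10:00-17:15 (add 7h to convert from UTC-7).
Ximena ∩ Sven: 10:40-12:05, 12:10-15:50.
Ximena ∩ Sven ∩ Diego: 11:00-12:05, 12:10-14:40, 15:10-15:40.
Ximena ∩ Sven ∩ Diego ∩ Oliver: 11:00-11:45, 12:10-14:30.
Ximena ∩ Sven ∩ Diego ∩ Oliver ∩ Tara: 11:35-11:45, 12:10-14:30.
Ximena ∩ Sven ∩ Diego ∩ Oliver ∩ Tara ∩ Leo: 11:35-11:45, 12:10-14:30.
Those are the intersection windows.

11:35-11:45, 12:10-14:30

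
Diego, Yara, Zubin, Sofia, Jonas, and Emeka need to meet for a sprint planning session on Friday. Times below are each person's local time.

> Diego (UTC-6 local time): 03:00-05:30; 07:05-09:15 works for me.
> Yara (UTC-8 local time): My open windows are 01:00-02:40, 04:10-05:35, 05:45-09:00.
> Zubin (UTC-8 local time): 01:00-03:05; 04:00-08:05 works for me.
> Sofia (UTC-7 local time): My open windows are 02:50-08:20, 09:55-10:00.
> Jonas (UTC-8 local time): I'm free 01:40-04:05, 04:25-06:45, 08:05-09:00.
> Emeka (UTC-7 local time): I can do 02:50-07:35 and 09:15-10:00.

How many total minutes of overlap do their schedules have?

130

Diego in UTC: 09:00-11:30, 13:05-15:15 (add 6h to convert from UTC-6).
Yara in UTC: 09:00-10:40, 12:10-13:35, 13:45-17:00 (add 8h to convert from UTC-8).
Zubin in UTC: 09:00-11:05, 12:00-16:05 (add 8h to convert from UTC-8).
Sofia in UTC: 09:50-15:20, 16:55-17:00 (add 7h to convert from UTC-7).
Jonas in UTC: 09:40-12:05, 12:25-14:45, 16:05-17:00 (add 8h to convert from UTC-8).
Emeka in UTC: 09:50-14:35, 16:15-17:00 (add 7h to convert from UTC-7).
Diego ∩ Yara: 09:00-10:40, 13:05-13:35, 13:45-15:15.
Diego ∩ Yara ∩ Zubin: 09:00-10:40, 13:05-13:35, 13:45-15:15.
Diego ∩ Yara ∩ Zubin ∩ Sofia: 09:50-10:40, 13:05-13:35, 13:45-15:15.
Diego ∩ Yara ∩ Zubin ∩ Sofia ∩ Jonas: 09:50-10:40, 13:05-13:35, 13:45-14:45.
Diego ∩ Yara ∩ Zubin ∩ Sofia ∩ Jonas ∩ Emeka: 09:50-10:40, 13:05-13:35, 13:45-14:35.
Summing the common windows: 50 + 30 + 50 = 130 minutes.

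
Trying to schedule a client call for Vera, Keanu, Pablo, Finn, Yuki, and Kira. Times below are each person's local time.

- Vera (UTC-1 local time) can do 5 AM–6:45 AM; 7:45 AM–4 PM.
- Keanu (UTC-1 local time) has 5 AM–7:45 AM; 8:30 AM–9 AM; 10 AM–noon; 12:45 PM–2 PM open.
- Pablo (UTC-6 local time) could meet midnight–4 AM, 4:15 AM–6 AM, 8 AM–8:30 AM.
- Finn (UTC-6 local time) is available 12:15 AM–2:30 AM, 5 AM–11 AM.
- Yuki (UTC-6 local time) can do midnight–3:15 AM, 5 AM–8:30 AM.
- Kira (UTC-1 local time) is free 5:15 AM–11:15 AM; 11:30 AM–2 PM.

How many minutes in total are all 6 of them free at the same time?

180

Vera in UTC: 06:00-07:45, 08:45-17:00 (add 1h to convert from UTC-1).
Keanu in UTC: 06:00-08:45, 09:30-10:00, 11:00-13:00, 13:45-15:00 (add 1h to convert from UTC-1).
Pablo in UTC: 06:00-10:00, 10:15-12:00, 14:00-14:30 (add 6h to convert from UTC-6).
Finn in UTC: 06:15-08:30, 11:00-17:00 (add 6h to convert from UTC-6).
Yuki in UTC: 06:00-09:15, 11:00-14:30 (add 6h to convert from UTC-6).
Kira in UTC: 06:15-12:15, 12:30-15:00 (add 1h to convert from UTC-1).
Vera ∩ Keanu: 06:00-07:45, 09:30-10:00, 11:00-13:00, 13:45-15:00.
Vera ∩ Keanu ∩ Pablo: 06:00-07:45, 09:30-10:00, 11:00-12:00, 14:00-14:30.
Vera ∩ Keanu ∩ Pablo ∩ Finn: 06:15-07:45, 11:00-12:00, 14:00-14:30.
Vera ∩ Keanu ∩ Pablo ∩ Finn ∩ Yuki: 06:15-07:45, 11:00-12:00, 14:00-14:30.
Vera ∩ Keanu ∩ Pablo ∩ Finn ∩ Yuki ∩ Kira: 06:15-07:45, 11:00-12:00, 14:00-14:30.
So the common availability across everyone is 06:15-07:45, 11:00-12:00, 14:00-14:30.
Summing the common windows: 90 + 60 + 30 = 180 minutes.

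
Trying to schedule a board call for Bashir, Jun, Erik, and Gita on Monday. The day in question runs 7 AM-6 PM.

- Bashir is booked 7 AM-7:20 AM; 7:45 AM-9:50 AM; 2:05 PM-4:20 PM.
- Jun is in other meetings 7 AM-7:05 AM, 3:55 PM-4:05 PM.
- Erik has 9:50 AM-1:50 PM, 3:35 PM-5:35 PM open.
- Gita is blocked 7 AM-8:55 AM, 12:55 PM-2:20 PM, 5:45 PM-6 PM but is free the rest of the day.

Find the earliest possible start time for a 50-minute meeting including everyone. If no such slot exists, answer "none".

09:50

Bashir free: 07:20-07:45, 09:50-14:05, 16:20-18:00 (invert busy blocks within the working day).
Jun free: 07:05-15:55, 16:05-18:00 (invert busy blocks within the working day).
Erik free: 09:50-13:50, 15:35-17:35.
Gita free: 08:55-12:55, 14:20-17:45 (invert busy blocks within the working day).
Bashir ∩ Jun: 07:20-07:45, 09:50-14:05, 16:20-18:00.
Bashir ∩ Jun ∩ Erik: 09:50-13:50, 16:20-17:35.
Bashir ∩ Jun ∩ Erik ∩ Gita: 09:50-12:55, 16:20-17:35.
Those are the intersection windows.
The first common window of at least 50 minutes is 09:50-12:55, so the earliest start is 09:50.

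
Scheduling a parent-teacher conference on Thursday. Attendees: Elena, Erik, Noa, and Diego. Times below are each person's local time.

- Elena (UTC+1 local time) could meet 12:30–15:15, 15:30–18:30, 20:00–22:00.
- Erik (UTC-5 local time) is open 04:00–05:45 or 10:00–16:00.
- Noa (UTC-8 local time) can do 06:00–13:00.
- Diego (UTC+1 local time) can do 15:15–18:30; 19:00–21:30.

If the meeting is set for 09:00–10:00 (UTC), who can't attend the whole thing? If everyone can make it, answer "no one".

Diego, Elena, Noa

Elena in UTC: 11:30-14:15, 14:30-17:30, 19:00-21:00 (subtract 1h to convert from UTC+1).
Erik in UTC: 09:00-10:45, 15:00-21:00 (add 5h to convert from UTC-5).
Noa in UTC: 14:00-21:00 (add 8h to convert from UTC-8).
Diego in UTC: 14:15-17:30, 18:00-20:30 (subtract 1h to convert from UTC+1).
Elena: not fully free for 09:00-10:00. Erik: free for 09:00-10:00. Noa: not fully free for 09:00-10:00. Diego: not fully free for 09:00-10:00.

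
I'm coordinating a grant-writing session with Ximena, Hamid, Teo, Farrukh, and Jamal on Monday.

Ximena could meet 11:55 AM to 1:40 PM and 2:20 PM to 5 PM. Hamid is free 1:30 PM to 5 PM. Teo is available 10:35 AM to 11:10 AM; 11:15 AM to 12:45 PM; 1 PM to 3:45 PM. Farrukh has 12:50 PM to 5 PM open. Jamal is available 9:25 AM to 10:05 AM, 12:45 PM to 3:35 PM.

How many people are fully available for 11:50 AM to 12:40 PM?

1

Teo can make the full 11:50-12:40 slot — that's 1.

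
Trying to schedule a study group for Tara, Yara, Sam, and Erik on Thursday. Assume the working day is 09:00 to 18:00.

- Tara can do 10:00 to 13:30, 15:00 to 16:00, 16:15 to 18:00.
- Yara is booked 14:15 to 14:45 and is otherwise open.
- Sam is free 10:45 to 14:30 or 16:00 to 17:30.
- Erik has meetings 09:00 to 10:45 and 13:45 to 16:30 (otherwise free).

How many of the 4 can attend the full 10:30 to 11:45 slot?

2

Tara free: 10:00-13:30, 15:00-16:00, 16:15-18:00.
Yara free: 09:00-14:15, 14:45-18:00 (invert busy blocks within the working day).
Sam free: 10:45-14:30, 16:00-17:30.
Erik free: 10:45-13:45, 16:30-18:00 (invert busy blocks within the working day).
Tara and Yara can make the full 10:30-11:45 slot — that's 2.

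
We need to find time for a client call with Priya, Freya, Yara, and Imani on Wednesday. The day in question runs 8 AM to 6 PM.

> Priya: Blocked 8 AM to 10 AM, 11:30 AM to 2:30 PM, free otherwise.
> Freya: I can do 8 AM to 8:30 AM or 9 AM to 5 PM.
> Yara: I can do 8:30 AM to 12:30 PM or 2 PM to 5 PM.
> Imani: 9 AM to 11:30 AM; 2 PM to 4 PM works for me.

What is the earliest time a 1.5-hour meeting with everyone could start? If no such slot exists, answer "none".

Priya free: 10:00-11:30, 14:30-18:00 (invert busy blocks within the working day).
Freya free: 08:00-08:30, 09:00-17:00.
Yara free: 08:30-12:30, 14:00-17:00.
Imani free: 09:00-11:30, 14:00-16:00.
Priya ∩ Freya: 10:00-11:30, 14:30-17:00.
Priya ∩ Freya ∩ Yara: 10:00-11:30, 14:30-17:00.
Priya ∩ Freya ∩ Yara ∩ Imani: 10:00-11:30, 14:30-16:00.
So the common availability across everyone is 10:00-11:30, 14:30-16:00.
The first common window of at least 90 minutes is 10:00-11:30, so the earliest start is 10:00.

10:00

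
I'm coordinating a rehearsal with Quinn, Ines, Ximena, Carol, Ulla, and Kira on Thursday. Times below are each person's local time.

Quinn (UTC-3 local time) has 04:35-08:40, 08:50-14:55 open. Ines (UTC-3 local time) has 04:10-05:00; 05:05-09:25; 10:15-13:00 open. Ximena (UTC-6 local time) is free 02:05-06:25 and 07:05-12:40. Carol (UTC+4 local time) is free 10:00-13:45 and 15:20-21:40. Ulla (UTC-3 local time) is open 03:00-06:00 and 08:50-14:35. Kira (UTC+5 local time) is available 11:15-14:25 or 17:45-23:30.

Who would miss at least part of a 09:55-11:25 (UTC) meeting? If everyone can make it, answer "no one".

Quinn in UTC: 07:35-11:40, 11:50-17:55 (add 3h to convert from UTC-3).
Ines in UTC: 07:10-08:00, 08:05-12:25, 13:15-16:00 (add 3h to convert from UTC-3).
Ximena in UTC: 08:05-12:25, 13:05-18:40 (add 6h to convert from UTC-6).
Carol in UTC: 06:00-09:45, 11:20-17:40 (subtract 4h to convert from UTC+4).
Ulla in UTC: 06:00-09:00, 11:50-17:35 (add 3h to convert from UTC-3).
Kira in UTC: 06:15-09:25, 12:45-18:30 (subtract 5h to convert from UTC+5).
Quinn: free for 09:55-11:25. Ines: free for 09:55-11:25. Ximena: free for 09:55-11:25. Carol: not fully free for 09:55-11:25. Ulla: not fully free for 09:55-11:25. Kira: not fully free for 09:55-11:25.

Carol, Kira, Ulla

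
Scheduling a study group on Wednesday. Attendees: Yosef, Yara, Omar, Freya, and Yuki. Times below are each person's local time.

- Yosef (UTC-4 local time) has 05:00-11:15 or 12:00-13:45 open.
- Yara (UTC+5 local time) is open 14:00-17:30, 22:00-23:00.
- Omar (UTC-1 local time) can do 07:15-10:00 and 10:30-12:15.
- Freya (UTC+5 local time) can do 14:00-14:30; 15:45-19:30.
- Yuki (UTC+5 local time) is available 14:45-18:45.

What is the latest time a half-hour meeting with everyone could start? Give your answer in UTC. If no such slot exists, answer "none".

Yosef in UTC: 09:00-15:15, 16:00-17:45 (add 4h to convert from UTC-4).
Yara in UTC: 09:00-12:30, 17:00-18:00 (subtract 5h to convert from UTC+5).
Omar in UTC: 08:15-11:00, 11:30-13:15 (add 1h to convert from UTC-1).
Freya in UTC: 09:00-09:30, 10:45-14:30 (subtract 5h to convert from UTC+5).
Yuki in UTC: 09:45-13:45 (subtract 5h to convert from UTC+5).
Yosef ∩ Yara: 09:00-12:30, 17:00-17:45.
Yosef ∩ Yara ∩ Omar: 09:00-11:00, 11:30-12:30.
Yosef ∩ Yara ∩ Omar ∩ Freya: 09:00-09:30, 10:45-11:00, 11:30-12:30.
Yosef ∩ Yara ∩ Omar ∩ Freya ∩ Yuki: 10:45-11:00, 11:30-12:30.
Those are the intersection windows.
The last common window of at least 30 minutes is 11:30-12:30; a 30-minute meeting can start as late as 12:00 and still end by 12:30.

12:00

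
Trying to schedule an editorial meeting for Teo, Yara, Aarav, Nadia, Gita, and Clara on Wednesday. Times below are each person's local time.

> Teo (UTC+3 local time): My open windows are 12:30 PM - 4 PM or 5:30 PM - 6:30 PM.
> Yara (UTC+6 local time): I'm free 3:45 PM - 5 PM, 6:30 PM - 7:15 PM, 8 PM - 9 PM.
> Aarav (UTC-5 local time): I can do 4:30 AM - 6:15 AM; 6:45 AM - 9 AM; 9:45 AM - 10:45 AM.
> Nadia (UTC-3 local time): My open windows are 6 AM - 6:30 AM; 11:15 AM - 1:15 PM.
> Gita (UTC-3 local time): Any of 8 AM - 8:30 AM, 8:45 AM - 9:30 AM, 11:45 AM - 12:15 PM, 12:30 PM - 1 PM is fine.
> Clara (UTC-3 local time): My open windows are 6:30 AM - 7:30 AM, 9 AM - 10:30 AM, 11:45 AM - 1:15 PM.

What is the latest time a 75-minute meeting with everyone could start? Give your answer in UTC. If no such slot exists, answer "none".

Teo in UTC: 09:30-13:00, 14:30-15:30 (subtract 3h to convert from UTC+3).
Yara in UTC: 09:45-11:00, 12:30-13:15, 14:00-15:00 (subtract 6h to convert from UTC+6).
Aarav in UTC: 09:30-11:15, 11:45-14:00, 14:45-15:45 (add 5h to convert from UTC-5).
Nadia in UTC: 09:00-09:30, 14:15-16:15 (add 3h to convert from UTC-3).
Gita in UTC: 11:00-11:30, 11:45-12:30, 14:45-15:15, 15:30-16:00 (add 3h to convert from UTC-3).
Clara in UTC: 09:30-10:30, 12:00-13:30, 14:45-16:15 (add 3h to convert from UTC-3).
Teo ∩ Yara: 09:45-11:00, 12:30-13:00, 14:30-15:00.
Teo ∩ Yara ∩ Aarav: 09:45-11:00, 12:30-13:00, 14:45-15:00.
Teo ∩ Yara ∩ Aarav ∩ Nadia: 14:45-15:00.
Teo ∩ Yara ∩ Aarav ∩ Nadia ∩ Gita: 14:45-15:00.
Teo ∩ Yara ∩ Aarav ∩ Nadia ∩ Gita ∩ Clara: 14:45-15:00.
So the common availability across everyone is 14:45-15:00.
No common window is at least 75 minutes long.

none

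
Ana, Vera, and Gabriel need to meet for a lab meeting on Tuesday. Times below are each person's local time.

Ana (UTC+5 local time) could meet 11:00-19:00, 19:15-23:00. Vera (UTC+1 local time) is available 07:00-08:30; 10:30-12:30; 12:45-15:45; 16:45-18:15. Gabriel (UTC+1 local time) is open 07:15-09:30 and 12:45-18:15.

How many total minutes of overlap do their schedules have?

Ana in UTC: 06:00-14:00, 14:15-18:00 (subtract 5h to convert from UTC+5).
Vera in UTC: 06:00-07:30, 09:30-11:30, 11:45-14:45, 15:45-17:15 (subtract 1h to convert from UTC+1).
Gabriel in UTC: 06:15-08:30, 11:45-17:15 (subtract 1h to convert from UTC+1).
Ana ∩ Vera: 06:00-07:30, 09:30-11:30, 11:45-14:00, 14:15-14:45, 15:45-17:15.
Ana ∩ Vera ∩ Gabriel: 06:15-07:30, 11:45-14:00, 14:15-14:45, 15:45-17:15.
Summing the common windows: 75 + 135 + 30 + 90 = 330 minutes.

330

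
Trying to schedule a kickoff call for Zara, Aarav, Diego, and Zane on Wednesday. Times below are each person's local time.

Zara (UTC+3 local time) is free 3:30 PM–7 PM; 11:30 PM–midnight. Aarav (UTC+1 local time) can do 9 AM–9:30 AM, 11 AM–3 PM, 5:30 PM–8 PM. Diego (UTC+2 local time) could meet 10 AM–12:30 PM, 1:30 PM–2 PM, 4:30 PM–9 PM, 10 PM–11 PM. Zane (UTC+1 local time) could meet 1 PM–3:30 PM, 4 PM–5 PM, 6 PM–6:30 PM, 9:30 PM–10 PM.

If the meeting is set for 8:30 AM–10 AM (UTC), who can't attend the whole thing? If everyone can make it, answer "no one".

Zara in UTC: 12:30-16:00, 20:30-21:00 (subtract 3h to convert from UTC+3).
Aarav in UTC: 08:00-08:30, 10:00-14:00, 16:30-19:00 (subtract 1h to convert from UTC+1).
Diego in UTC: 08:00-10:30, 11:30-12:00, 14:30-19:00, 20:00-21:00 (subtract 2h to convert from UTC+2).
Zane in UTC: 12:00-14:30, 15:00-16:00, 17:00-17:30, 20:30-21:00 (subtract 1h to convert from UTC+1).
Zara: not fully free for 08:30-10:00. Aarav: not fully free for 08:30-10:00. Diego: free for 08:30-10:00. Zane: not fully free for 08:30-10:00.

Aarav, Zane, Zara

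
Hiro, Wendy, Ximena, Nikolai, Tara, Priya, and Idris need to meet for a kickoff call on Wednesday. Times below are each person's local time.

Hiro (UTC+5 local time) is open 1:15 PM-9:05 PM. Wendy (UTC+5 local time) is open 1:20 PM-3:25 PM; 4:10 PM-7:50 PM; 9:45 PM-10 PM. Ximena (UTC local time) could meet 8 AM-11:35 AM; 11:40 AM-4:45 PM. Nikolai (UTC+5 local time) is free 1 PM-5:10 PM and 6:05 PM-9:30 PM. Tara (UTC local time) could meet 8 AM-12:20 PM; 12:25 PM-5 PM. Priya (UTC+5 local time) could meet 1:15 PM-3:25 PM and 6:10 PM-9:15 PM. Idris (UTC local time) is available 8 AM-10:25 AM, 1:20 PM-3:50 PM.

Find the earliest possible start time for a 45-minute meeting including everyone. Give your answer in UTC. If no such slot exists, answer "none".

08:20

Hiro in UTC: 08:15-16:05 (subtract 5h to convert from UTC+5).
Wendy in UTC: 08:20-10:25, 11:10-14:50, 16:45-17:00 (subtract 5h to convert from UTC+5).
Ximena in UTC: 08:00-11:35, 11:40-16:45.
Nikolai in UTC: 08:00-12:10, 13:05-16:30 (subtract 5h to convert from UTC+5).
Tara in UTC: 08:00-12:20, 12:25-17:00.
Priya in UTC: 08:15-10:25, 13:10-16:15 (subtract 5h to convert from UTC+5).
Idris in UTC: 08:00-10:25, 13:20-15:50.
Hiro ∩ Wendy: 08:20-10:25, 11:10-14:50.
Hiro ∩ Wendy ∩ Ximena: 08:20-10:25, 11:10-11:35, 11:40-14:50.
Hiro ∩ Wendy ∩ Ximena ∩ Nikolai: 08:20-10:25, 11:10-11:35, 11:40-12:10, 13:05-14:50.
Hiro ∩ Wendy ∩ Ximena ∩ Nikolai ∩ Tara: 08:20-10:25, 11:10-11:35, 11:40-12:10, 13:05-14:50.
Hiro ∩ Wendy ∩ Ximena ∩ Nikolai ∩ Tara ∩ Priya: 08:20-10:25, 13:10-14:50.
Hiro ∩ Wendy ∩ Ximena ∩ Nikolai ∩ Tara ∩ Priya ∩ Idris: 08:20-10:25, 13:20-14:50.
The first common window of at least 45 minutes is 08:20-10:25, so the earliest start is 08:20.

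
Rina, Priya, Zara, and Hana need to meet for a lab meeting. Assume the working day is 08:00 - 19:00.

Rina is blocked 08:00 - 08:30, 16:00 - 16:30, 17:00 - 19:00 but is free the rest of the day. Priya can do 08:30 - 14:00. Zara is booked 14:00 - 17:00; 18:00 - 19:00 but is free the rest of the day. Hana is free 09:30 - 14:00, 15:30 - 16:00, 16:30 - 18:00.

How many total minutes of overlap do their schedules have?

Rina free: 08:30-16:00, 16:30-17:00 (invert busy blocks within the working day).
Priya free: 08:30-14:00.
Zara free: 08:00-14:00, 17:00-18:00 (invert busy blocks within the working day).
Hana free: 09:30-14:00, 15:30-16:00, 16:30-18:00.
Rina ∩ Priya: 08:30-14:00.
Rina ∩ Priya ∩ Zara: 08:30-14:00.
Rina ∩ Priya ∩ Zara ∩ Hana: 09:30-14:00.
So the common availability across everyone is 09:30-14:00.
That's a single block of 270 minutes.

270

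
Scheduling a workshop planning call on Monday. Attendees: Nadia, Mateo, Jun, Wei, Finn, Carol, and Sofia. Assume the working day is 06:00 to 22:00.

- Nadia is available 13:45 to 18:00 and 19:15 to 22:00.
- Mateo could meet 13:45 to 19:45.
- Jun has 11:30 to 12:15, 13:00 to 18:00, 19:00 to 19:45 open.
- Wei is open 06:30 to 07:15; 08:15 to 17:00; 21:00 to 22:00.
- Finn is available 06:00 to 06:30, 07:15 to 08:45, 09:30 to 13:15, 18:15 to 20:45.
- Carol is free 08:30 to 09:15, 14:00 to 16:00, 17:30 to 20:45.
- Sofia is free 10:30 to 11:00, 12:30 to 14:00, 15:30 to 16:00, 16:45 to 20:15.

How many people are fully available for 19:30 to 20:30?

3

Nadia, Finn, and Carol can make the full 19:30-20:30 slot — that's 3.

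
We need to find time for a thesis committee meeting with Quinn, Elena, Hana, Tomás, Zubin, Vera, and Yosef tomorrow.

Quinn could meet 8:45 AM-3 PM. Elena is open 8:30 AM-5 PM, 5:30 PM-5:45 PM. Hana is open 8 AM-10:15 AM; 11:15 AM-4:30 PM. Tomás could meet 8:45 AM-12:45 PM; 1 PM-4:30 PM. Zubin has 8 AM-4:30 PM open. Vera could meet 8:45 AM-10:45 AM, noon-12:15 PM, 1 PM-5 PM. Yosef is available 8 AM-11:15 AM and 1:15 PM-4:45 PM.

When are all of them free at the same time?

Quinn ∩ Elena: 08:45-15:00.
Quinn ∩ Elena ∩ Hana: 08:45-10:15, 11:15-15:00.
Quinn ∩ Elena ∩ Hana ∩ Tomás: 08:45-10:15, 11:15-12:45, 13:00-15:00.
Quinn ∩ Elena ∩ Hana ∩ Tomás ∩ Zubin: 08:45-10:15, 11:15-12:45, 13:00-15:00.
Quinn ∩ Elena ∩ Hana ∩ Tomás ∩ Zubin ∩ Vera: 08:45-10:15, 12:00-12:15, 13:00-15:00.
Quinn ∩ Elena ∩ Hana ∩ Tomás ∩ Zubin ∩ Vera ∩ Yosef: 08:45-10:15, 13:15-15:00.

08:45-10:15, 13:15-15:00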